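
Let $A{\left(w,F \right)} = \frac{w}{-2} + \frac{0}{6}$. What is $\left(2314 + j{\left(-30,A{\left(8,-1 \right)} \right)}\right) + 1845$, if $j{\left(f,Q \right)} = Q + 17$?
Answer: $4172$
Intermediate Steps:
$A{\left(w,F \right)} = - \frac{w}{2}$ ($A{\left(w,F \right)} = w \left(- \frac{1}{2}\right) + 0 \cdot \frac{1}{6} = - \frac{w}{2} + 0 = - \frac{w}{2}$)
$j{\left(f,Q \right)} = 17 + Q$
$\left(2314 + j{\left(-30,A{\left(8,-1 \right)} \right)}\right) + 1845 = \left(2314 + \left(17 - 4\right)\right) + 1845 = \left(2314 + 13\right) + 1845 = 2327 + 1845 = 4172$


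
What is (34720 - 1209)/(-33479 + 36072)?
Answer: 33511/2593 ≈ 12.924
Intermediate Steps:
(34720 - 1209)/(-33479 + 36072) = 33511/2593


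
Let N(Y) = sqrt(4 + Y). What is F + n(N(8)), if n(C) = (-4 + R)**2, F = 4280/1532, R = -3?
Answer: 19837/383 ≈ 51.794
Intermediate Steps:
F = 1070/383 (F = 4280*(1/1532) = 1070/383 ≈ 2.7937)
n(C) = 49 (n(C) = (-4 - 3)**2 = (-7)**2 = 49)
F + n(N(8)) = 1070/383 + 49 = 19837/383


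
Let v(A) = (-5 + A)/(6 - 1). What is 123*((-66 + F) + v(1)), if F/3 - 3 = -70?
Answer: -164697/5 ≈ -32939.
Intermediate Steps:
F = -201 (F = 9 + 3*(-70) = 9 - 210 = -201)
v(A) = -1 + A/5 (v(A) = (-5 + A)/5 = (-5 + A)*(⅕) = -1 + A/5)
123*((-66 + F) + v(1)) = 123*((-66 - 201) + (-1 + (⅕)*1)) = 123*(-267 + (-1 + ⅕)) = 123*(-267 - ⅘) = 123*(-1339/5) = -164697/5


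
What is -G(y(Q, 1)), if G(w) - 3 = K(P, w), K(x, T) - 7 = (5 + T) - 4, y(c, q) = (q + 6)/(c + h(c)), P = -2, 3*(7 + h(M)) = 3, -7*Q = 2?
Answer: -435/44 ≈ -9.8864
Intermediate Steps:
Q = -2/7 (Q = -⅐*2 = -2/7 ≈ -0.28571)
h(M) = -6 (h(M) = -7 + (⅓)*3 = -7 + 1 = -6)
y(c, q) = (6 + q)/(-6 + c) (y(c, q) = (q + 6)/(c - 6) = (6 + q)/(-6 + c))
K(x, T) = 8 + T (K(x, T) = 7 + ((5 + T) - 4) = 7 + (1 + T) = 8 + T)
G(w) = 11 + w (G(w) = 3 + (8 + w) = 11 + w)
-G(y(Q, 1)) = -(11 + (6 + 1)/(-6 - 2/7)) = -(11 + 7/(-44/7)) = -(11 - 7/44*7) = -(11 - 49/44) = -1*435/44 = -435/44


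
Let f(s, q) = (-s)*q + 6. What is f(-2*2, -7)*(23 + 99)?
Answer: -2684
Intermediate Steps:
f(s, q) = 6 - q*s (f(s, q) = -q*s + 6 = 6 - q*s)
f(-2*2, -7)*(23 + 99) = (6 - 1*(-7)*(-2*2))*(23 + 99) = (6 - 1*(-7)*(-4))*122 = (6 - 28)*122 = -22*122 = -2684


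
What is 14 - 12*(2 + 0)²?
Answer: -34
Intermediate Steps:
14 - 12*(2 + 0)² = 14 - 12*2² = 14 - 12*4 = 14 - 48 = -34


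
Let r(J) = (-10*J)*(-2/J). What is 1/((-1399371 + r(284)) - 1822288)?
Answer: -1/3221639 ≈ -3.1040e-7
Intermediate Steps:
r(J) = 20
1/((-1399371 + r(284)) - 1822288) = 1/((-1399371 + 20) - 1822288) = 1/(-1399351 - 1822288) = 1/(-3221639) = -1/3221639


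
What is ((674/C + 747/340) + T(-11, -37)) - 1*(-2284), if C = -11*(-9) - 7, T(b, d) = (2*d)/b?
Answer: 197867541/86020 ≈ 2300.3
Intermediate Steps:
T(b, d) = 2*d/b
C = 92 (C = 99 - 7 = 92)
((674/C + 747/340) + T(-11, -37)) - 1*(-2284) = ((674/92 + 747/340) + 2*(-37)/(-11)) - 1*(-2284) = ((674*(1/92) + 747*(1/340)) + 2*(-37)*(-1/11)) + 2284 = ((337/46 + 747/340) + 74/11) + 2284 = (74471/7820 + 74/11) + 2284 = 1397861/86020 + 2284 = 197867541/86020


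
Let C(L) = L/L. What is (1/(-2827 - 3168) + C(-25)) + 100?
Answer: 605494/5995 ≈ 101.00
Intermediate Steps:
C(L) = 1
(1/(-2827 - 3168) + C(-25)) + 100 = (1/(-2827 - 3168) + 1) + 100 = (1/(-5995) + 1) + 100 = (-1/5995 + 1) + 100 = 5994/5995 + 100 = 605494/5995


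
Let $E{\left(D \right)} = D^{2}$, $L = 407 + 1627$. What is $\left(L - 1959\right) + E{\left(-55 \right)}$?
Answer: $3100$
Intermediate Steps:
$L = 2034$
$\left(L - 1959\right) + E{\left(-55 \right)} = \left(2034 - 1959\right) + \left(-55\right)^{2} = 75 + 3025 = 3100$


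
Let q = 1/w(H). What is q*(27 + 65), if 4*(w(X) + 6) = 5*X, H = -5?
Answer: -368/49 ≈ -7.5102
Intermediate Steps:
w(X) = -6 + 5*X/4 (w(X) = -6 + (5*X)/4 = -6 + 5*X/4)
q = -4/49 (q = 1/(-6 + (5/4)*(-5)) = 1/(-6 - 25/4) = 1/(-49/4) = -4/49 ≈ -0.081633)
q*(27 + 65) = -4*(27 + 65)/49 = -4/49*92 = -368/49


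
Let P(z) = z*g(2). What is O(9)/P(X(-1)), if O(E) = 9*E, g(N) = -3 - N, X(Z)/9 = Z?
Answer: 9/5 ≈ 1.8000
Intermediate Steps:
X(Z) = 9*Z
P(z) = -5*z (P(z) = z*(-3 - 1*2) = z*(-3 - 2) = z*(-5) = -5*z)
O(9)/P(X(-1)) = (9*9)/((-45*(-1))) = 81/((-5*(-9))) = 81/45 = 81*(1/45) = 9/5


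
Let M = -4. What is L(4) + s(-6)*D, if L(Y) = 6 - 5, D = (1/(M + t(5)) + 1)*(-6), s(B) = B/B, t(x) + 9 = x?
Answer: -17/4 ≈ -4.2500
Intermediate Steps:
t(x) = -9 + x
s(B) = 1
D = -21/4 (D = (1/(-4 + (-9 + 5)) + 1)*(-6) = (1/(-4 - 4) + 1)*(-6) = (1/(-8) + 1)*(-6) = (-⅛ + 1)*(-6) = (7/8)*(-6) = -21/4 ≈ -5.2500)
L(Y) = 1
L(4) + s(-6)*D = 1 + 1*(-21/4) = 1 - 21/4 = -17/4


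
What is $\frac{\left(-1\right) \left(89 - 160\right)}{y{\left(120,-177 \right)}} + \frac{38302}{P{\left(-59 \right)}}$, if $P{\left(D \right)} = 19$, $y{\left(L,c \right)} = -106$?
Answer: $\frac{4058663}{2014} \approx 2015.2$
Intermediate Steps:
$\frac{\left(-1\right) \left(89 - 160\right)}{y{\left(120,-177 \right)}} + \frac{38302}{P{\left(-59 \right)}} = \frac{\left(-1\right) \left(89 - 160\right)}{-106} + \frac{38302}{19} = - (89 - 160) \left(- \frac{1}{106}\right) + 38302 \cdot \frac{1}{19} = \left(-1\right) \left(-71\right) \left(- \frac{1}{106}\right) + \frac{38302}{19} = 71 \left(- \frac{1}{106}\right) + \frac{38302}{19} = - \frac{71}{106} + \frac{38302}{19} = \frac{4058663}{2014}$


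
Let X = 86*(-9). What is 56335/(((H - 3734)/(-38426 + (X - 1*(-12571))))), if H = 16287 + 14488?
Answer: -1500144715/27041 ≈ -55477.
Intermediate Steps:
X = -774
H = 30775
56335/(((H - 3734)/(-38426 + (X - 1*(-12571))))) = 56335/(((30775 - 3734)/(-38426 + (-774 - 1*(-12571))))) = 56335/((27041/(-38426 + (-774 + 12571)))) = 56335/((27041/(-38426 + 11797))) = 56335/((27041/(-26629))) = 56335/((27041*(-1/26629))) = 56335/(-27041/26629) = 56335*(-26629/27041) = -1500144715/27041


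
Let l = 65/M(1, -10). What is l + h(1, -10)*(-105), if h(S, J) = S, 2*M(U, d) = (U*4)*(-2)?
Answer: -485/4 ≈ -121.25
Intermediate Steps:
M(U, d) = -4*U (M(U, d) = ((U*4)*(-2))/2 = ((4*U)*(-2))/2 = (-8*U)/2 = -4*U)
l = -65/4 (l = 65/((-4*1)) = 65/(-4) = 65*(-1/4) = -65/4 ≈ -16.250)
l + h(1, -10)*(-105) = -65/4 + 1*(-105) = -65/4 - 105 = -485/4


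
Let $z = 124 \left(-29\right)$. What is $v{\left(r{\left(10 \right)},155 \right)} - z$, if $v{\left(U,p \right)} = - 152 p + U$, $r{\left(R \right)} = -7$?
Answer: $-19971$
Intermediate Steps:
$v{\left(U,p \right)} = U - 152 p$
$z = -3596$
$v{\left(r{\left(10 \right)},155 \right)} - z = \left(-7 - 23560\right) - -3596 = \left(-7 - 23560\right) + 3596 = -23567 + 3596 = -19971$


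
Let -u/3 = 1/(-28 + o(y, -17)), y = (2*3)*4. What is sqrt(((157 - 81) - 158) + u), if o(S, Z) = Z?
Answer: I*sqrt(18435)/15 ≈ 9.0517*I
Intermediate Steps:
y = 24 (y = 6*4 = 24)
u = 1/15 (u = -3/(-28 - 17) = -3/(-45) = -3*(-1/45) = 1/15 ≈ 0.066667)
sqrt(((157 - 81) - 158) + u) = sqrt(((157 - 81) - 158) + 1/15) = sqrt((76 - 158) + 1/15) = sqrt(-82 + 1/15) = sqrt(-1229/15) = I*sqrt(18435)/15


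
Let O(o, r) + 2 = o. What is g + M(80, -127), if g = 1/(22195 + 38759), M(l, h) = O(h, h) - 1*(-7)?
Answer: -7436387/60954 ≈ -122.00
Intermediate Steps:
O(o, r) = -2 + o
M(l, h) = 5 + h (M(l, h) = (-2 + h) - 1*(-7) = (-2 + h) + 7 = 5 + h)
g = 1/60954 ≈ 1.6406e-5
g + M(80, -127) = 1/60954 + (5 - 127) = 1/60954 - 122 = -7436387/60954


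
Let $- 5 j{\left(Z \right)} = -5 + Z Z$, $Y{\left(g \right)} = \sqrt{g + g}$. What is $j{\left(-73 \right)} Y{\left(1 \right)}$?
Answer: $- \frac{5324 \sqrt{2}}{5} \approx -1505.9$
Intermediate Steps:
$Y{\left(g \right)} = \sqrt{2} \sqrt{g}$ ($Y{\left(g \right)} = \sqrt{2 g} = \sqrt{2} \sqrt{g}$)
$j{\left(Z \right)} = 1 - \frac{Z^{2}}{5}$ ($j{\left(Z \right)} = - \frac{-5 + Z Z}{5} = - \frac{-5 + Z^{2}}{5} = 1 - \frac{Z^{2}}{5}$)
$j{\left(-73 \right)} Y{\left(1 \right)} = \left(1 - \frac{\left(-73\right)^{2}}{5}\right) \sqrt{2} \sqrt{1} = \left(1 - \frac{5329}{5}\right) \sqrt{2} \cdot 1 = \left(1 - \frac{5329}{5}\right) \sqrt{2} = - \frac{5324 \sqrt{2}}{5}$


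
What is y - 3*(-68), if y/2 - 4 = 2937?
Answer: 6086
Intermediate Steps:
y = 5882 (y = 8 + 2*2937 = 8 + 5874 = 5882)
y - 3*(-68) = 5882 - 3*(-68) = 5882 - 1*(-204) = 5882 + 204 = 6086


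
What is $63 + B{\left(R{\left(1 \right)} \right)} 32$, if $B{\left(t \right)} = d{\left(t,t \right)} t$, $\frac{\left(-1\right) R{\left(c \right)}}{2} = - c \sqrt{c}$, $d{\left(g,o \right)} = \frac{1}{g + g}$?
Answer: $79$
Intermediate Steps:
$d{\left(g,o \right)} = \frac{1}{2 g}$
$R{\left(c \right)} = 2 c^{\frac{3}{2}}$ ($R{\left(c \right)} = - 2 - c \sqrt{c} = - 2 \left(- c^{\frac{3}{2}}\right) = 2 c^{\frac{3}{2}}$)
$B{\left(t \right)} = \frac{1}{2}$ ($B{\left(t \right)} = \frac{1}{2 t} t = \frac{1}{2}$)
$63 + B{\left(R{\left(1 \right)} \right)} 32 = 63 + \frac{1}{2} \cdot 32 = 63 + 16 = 79$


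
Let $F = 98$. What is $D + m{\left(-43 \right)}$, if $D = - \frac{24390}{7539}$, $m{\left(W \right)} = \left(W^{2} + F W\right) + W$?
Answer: $- \frac{6059434}{2513} \approx -2411.2$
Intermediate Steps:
$m{\left(W \right)} = W^{2} + 99 W$ ($m{\left(W \right)} = \left(W^{2} + 98 W\right) + W = W^{2} + 99 W$)
$D = - \frac{8130}{2513}$ ($D = \left(-24390\right) \frac{1}{7539} = - \frac{8130}{2513} \approx -3.2352$)
$D + m{\left(-43 \right)} = - \frac{8130}{2513} - 43 \left(99 - 43\right) = - \frac{8130}{2513} - 2408 = - \frac{6059434}{2513}$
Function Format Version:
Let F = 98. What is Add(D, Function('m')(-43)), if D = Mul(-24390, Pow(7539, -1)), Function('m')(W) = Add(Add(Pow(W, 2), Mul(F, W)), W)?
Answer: Rational(-6059434, 2513) ≈ -2411.2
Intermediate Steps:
Function('m')(W) = Add(Pow(W, 2), Mul(99, W)) (Function('m')(W) = Add(Add(Pow(W, 2), Mul(98, W)), W) = Add(Pow(W, 2), Mul(99, W)))
D = Rational(-8130, 2513) (D = Mul(-24390, Rational(1, 7539)) = Rational(-8130, 2513) ≈ -3.2352)
Add(D, Function('m')(-43)) = Add(Rational(-8130, 2513), Mul(-43, Add(99, -43))) = Add(Rational(-8130, 2513), Mul(-43, 56)) = Add(Rational(-8130, 2513), -2408) = Rational(-6059434, 2513)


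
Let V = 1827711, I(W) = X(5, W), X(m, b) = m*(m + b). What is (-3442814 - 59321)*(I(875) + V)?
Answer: -6416300056985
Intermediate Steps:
X(m, b) = m*(b + m)
I(W) = 25 + 5*W (I(W) = 5*(W + 5) = 5*(5 + W) = 25 + 5*W)
(-3442814 - 59321)*(I(875) + V) = (-3442814 - 59321)*((25 + 5*875) + 1827711) = -3502135*((25 + 4375) + 1827711) = -3502135*(4400 + 1827711) = -3502135*1832111 = -6416300056985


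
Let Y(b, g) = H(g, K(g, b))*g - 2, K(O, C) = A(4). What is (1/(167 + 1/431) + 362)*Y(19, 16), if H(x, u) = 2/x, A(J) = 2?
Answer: 0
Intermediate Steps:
K(O, C) = 2
Y(b, g) = 0 (Y(b, g) = (2/g)*g - 2 = 2 - 2 = 0)
(1/(167 + 1/431) + 362)*Y(19, 16) = (1/(167 + 1/431) + 362)*0 = (1/(71978/431) + 362)*0 = (431/71978 + 362)*0 = (26056467/71978)*0 = 0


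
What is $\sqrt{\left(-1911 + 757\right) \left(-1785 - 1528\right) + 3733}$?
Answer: $3 \sqrt{425215} \approx 1956.3$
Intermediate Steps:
$\sqrt{\left(-1911 + 757\right) \left(-1785 - 1528\right) + 3733} = \sqrt{- 1154 \left(-1785 - 1528\right) + 3733} = \sqrt{\left(-1154\right) \left(-3313\right) + 3733} = \sqrt{3823202 + 3733} = \sqrt{3826935} = 3 \sqrt{425215}$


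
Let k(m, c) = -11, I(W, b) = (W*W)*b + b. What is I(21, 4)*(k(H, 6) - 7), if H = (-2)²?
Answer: -31824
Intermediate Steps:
H = 4
I(W, b) = b + b*W² (I(W, b) = W²*b + b = b*W² + b = b + b*W²)
I(21, 4)*(k(H, 6) - 7) = (4*(1 + 21²))*(-11 - 7) = (4*(1 + 441))*(-18) = (4*442)*(-18) = 1768*(-18) = -31824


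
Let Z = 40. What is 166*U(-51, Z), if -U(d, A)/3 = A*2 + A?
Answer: -59760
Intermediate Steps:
U(d, A) = -9*A (U(d, A) = -3*(A*2 + A) = -3*(2*A + A) = -9*A)
166*U(-51, Z) = 166*(-9*40) = 166*(-360) = -59760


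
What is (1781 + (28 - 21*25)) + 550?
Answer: 1834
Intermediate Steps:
(1781 + (28 - 21*25)) + 550 = (1781 + (28 - 525)) + 550 = (1781 - 497) + 550 = 1284 + 550 = 1834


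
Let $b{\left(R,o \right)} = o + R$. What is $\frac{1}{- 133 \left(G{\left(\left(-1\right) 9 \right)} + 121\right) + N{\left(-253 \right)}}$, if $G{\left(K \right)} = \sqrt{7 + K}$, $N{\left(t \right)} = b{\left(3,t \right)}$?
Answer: $\frac{i}{- 16343 i + 133 \sqrt{2}} \approx -6.118 \cdot 10^{-5} + 7.0412 \cdot 10^{-7} i$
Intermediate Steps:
$b{\left(R,o \right)} = R + o$
$N{\left(t \right)} = 3 + t$
$\frac{1}{- 133 \left(G{\left(\left(-1\right) 9 \right)} + 121\right) + N{\left(-253 \right)}} = \frac{1}{- 133 \left(\sqrt{7 - 9} + 121\right) + \left(3 - 253\right)} = \frac{1}{- 133 \left(\sqrt{7 - 9} + 121\right) - 250} = \frac{1}{- 133 \left(\sqrt{-2} + 121\right) - 250} = \frac{1}{- 133 \left(i \sqrt{2} + 121\right) - 250} = \frac{1}{- 133 \left(121 + i \sqrt{2}\right) - 250} = \frac{1}{\left(-16093 - 133 i \sqrt{2}\right) - 250} = \frac{1}{-16343 - 133 i \sqrt{2}}$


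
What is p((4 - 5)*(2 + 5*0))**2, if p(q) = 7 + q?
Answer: 25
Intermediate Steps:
p((4 - 5)*(2 + 5*0))**2 = (7 + (4 - 5)*(2 + 5*0))**2 = (7 - (2 + 0))**2 = (7 - 1*2)**2 = (7 - 2)**2 = 5**2 = 25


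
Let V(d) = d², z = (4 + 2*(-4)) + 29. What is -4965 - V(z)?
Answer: -5590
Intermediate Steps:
z = 25 (z = (4 - 8) + 29 = -4 + 29 = 25)
-4965 - V(z) = -4965 - 1*25² = -4965 - 1*625 = -4965 - 625 = -5590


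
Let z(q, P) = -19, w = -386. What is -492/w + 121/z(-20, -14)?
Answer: -18679/3667 ≈ -5.0938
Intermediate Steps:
-492/w + 121/z(-20, -14) = -492/(-386) + 121/(-19) = -492*(-1/386) + 121*(-1/19) = 246/193 - 121/19 = -18679/3667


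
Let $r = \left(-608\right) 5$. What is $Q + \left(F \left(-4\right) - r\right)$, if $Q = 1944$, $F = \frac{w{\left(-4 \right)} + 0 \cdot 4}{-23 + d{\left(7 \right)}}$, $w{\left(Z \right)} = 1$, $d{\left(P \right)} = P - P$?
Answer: $\frac{114636}{23} \approx 4984.2$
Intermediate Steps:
$r = -3040$
$d{\left(P \right)} = 0$
$F = - \frac{1}{23}$ ($F = \frac{1 + 0 \cdot 4}{-23 + 0} = \frac{1 + 0}{-23} = 1 \left(- \frac{1}{23}\right) = - \frac{1}{23} \approx -0.043478$)
$Q + \left(F \left(-4\right) - r\right) = 1944 - - \frac{69924}{23} = 1944 + \left(\frac{4}{23} + 3040\right) = 1944 + \frac{69924}{23} = \frac{114636}{23}$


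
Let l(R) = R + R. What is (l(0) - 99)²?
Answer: 9801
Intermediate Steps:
l(R) = 2*R
(l(0) - 99)² = (2*0 - 99)² = (0 - 99)² = (-99)² = 9801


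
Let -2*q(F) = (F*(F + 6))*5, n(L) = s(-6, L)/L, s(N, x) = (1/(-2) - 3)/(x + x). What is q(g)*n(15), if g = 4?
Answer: 7/9 ≈ 0.77778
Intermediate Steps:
s(N, x) = -7/(4*x) (s(N, x) = (-½ - 3)/((2*x)) = -7/(4*x))
n(L) = -7/(4*L²) (n(L) = (-7/(4*L))/L = -7/(4*L²))
q(F) = -5*F*(6 + F)/2 (q(F) = -F*(F + 6)*5/2 = -F*(6 + F)*5/2 = -5*F*(6 + F)/2)
q(g)*n(15) = (-5/2*4*(6 + 4))*(-7/4/15²) = (-5/2*4*10)*(-7/4*1/225) = -100*(-7/900) = 7/9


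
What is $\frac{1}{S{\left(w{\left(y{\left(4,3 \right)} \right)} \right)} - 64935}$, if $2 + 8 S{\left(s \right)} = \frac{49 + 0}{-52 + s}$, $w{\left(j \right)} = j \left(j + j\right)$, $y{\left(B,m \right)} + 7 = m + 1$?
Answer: $- \frac{272}{17662437} \approx -1.54 \cdot 10^{-5}$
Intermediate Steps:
$y{\left(B,m \right)} = -6 + m$ ($y{\left(B,m \right)} = -7 + \left(m + 1\right) = -7 + \left(1 + m\right) = -6 + m$)
$w{\left(j \right)} = 2 j^{2}$ ($w{\left(j \right)} = j 2 j = 2 j^{2}$)
$S{\left(s \right)} = - \frac{1}{4} + \frac{49}{8 \left(-52 + s\right)}$ ($S{\left(s \right)} = - \frac{1}{4} + \frac{\left(49 + 0\right) \frac{1}{-52 + s}}{8} = - \frac{1}{4} + \frac{49 \frac{1}{-52 + s}}{8} = - \frac{1}{4} + \frac{49}{8 \left(-52 + s\right)}$)
$\frac{1}{S{\left(w{\left(y{\left(4,3 \right)} \right)} \right)} - 64935} = \frac{1}{\frac{153 - 2 \cdot 2 \left(-6 + 3\right)^{2}}{8 \left(-52 + 2 \left(-6 + 3\right)^{2}\right)} - 64935} = \frac{1}{\frac{153 - 2 \cdot 2 \left(-3\right)^{2}}{8 \left(-52 + 2 \left(-3\right)^{2}\right)} - 64935} = \frac{1}{\frac{153 - 2 \cdot 2 \cdot 9}{8 \left(-52 + 2 \cdot 9\right)} - 64935} = \frac{1}{\frac{153 - 36}{8 \left(-52 + 18\right)} - 64935} = \frac{1}{\frac{153 - 36}{8 \left(-34\right)} - 64935} = \frac{1}{\frac{1}{8} \left(- \frac{1}{34}\right) 117 - 64935} = \frac{1}{- \frac{117}{272} - 64935} = \frac{1}{- \frac{17662437}{272}} = - \frac{272}{17662437}$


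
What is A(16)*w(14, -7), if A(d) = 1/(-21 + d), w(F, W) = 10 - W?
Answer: -17/5 ≈ -3.4000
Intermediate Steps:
A(16)*w(14, -7) = (10 - 1*(-7))/(-21 + 16) = (10 + 7)/(-5) = -⅕*17 = -17/5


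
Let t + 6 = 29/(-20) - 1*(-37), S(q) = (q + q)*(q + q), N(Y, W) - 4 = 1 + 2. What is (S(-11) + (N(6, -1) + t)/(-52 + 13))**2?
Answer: 141969950521/608400 ≈ 2.3335e+5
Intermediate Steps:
N(Y, W) = 7 (N(Y, W) = 4 + (1 + 2) = 4 + 3 = 7)
S(q) = 4*q**2 (S(q) = (2*q)*(2*q) = 4*q**2)
t = 591/20 (t = -6 + (29/(-20) - 1*(-37)) = -6 + (29*(-1/20) + 37) = -6 + (-29/20 + 37) = -6 + 711/20 = 591/20 ≈ 29.550)
(S(-11) + (N(6, -1) + t)/(-52 + 13))**2 = (4*(-11)**2 + (7 + 591/20)/(-52 + 13))**2 = (4*121 + (731/20)/(-39))**2 = (484 + (731/20)*(-1/39))**2 = (484 - 731/780)**2 = (376789/780)**2 = 141969950521/608400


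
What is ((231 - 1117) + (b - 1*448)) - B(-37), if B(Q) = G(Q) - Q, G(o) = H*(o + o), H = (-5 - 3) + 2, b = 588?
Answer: -1227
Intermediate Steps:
H = -6 (H = -8 + 2 = -6)
G(o) = -12*o (G(o) = -6*(o + o) = -12*o)
B(Q) = -13*Q (B(Q) = -12*Q - Q = -13*Q)
((231 - 1117) + (b - 1*448)) - B(-37) = ((231 - 1117) + (588 - 1*448)) - (-13)*(-37) = (-886 + (588 - 448)) - 1*481 = (-886 + 140) - 481 = -746 - 481 = -1227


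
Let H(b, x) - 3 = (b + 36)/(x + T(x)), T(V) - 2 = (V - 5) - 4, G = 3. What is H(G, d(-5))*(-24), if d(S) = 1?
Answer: 576/5 ≈ 115.20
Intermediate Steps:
T(V) = -7 + V (T(V) = 2 + ((V - 5) - 4) = 2 + ((-5 + V) - 4) = 2 + (-9 + V) = -7 + V)
H(b, x) = 3 + (36 + b)/(-7 + 2*x) (H(b, x) = 3 + (b + 36)/(x + (-7 + x)) = 3 + (36 + b)/(-7 + 2*x))
H(G, d(-5))*(-24) = ((15 + 3 + 6*1)/(-7 + 2*1))*(-24) = ((15 + 3 + 6)/(-7 + 2))*(-24) = (24/(-5))*(-24) = -⅕*24*(-24) = -24/5*(-24) = 576/5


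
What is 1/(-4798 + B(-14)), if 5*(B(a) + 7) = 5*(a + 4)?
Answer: -1/4815 ≈ -0.00020768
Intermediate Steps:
B(a) = -3 + a (B(a) = -7 + (5*(a + 4))/5 = -7 + (5*(4 + a))/5 = -7 + (20 + 5*a)/5 = -7 + (4 + a) = -3 + a)
1/(-4798 + B(-14)) = 1/(-4798 + (-3 - 14)) = 1/(-4798 - 17) = 1/(-4815) = -1/4815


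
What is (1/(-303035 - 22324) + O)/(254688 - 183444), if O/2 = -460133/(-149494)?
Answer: 37427084500/433156558980303 ≈ 8.6405e-5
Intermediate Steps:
O = 460133/74747 (O = 2*(-460133/(-149494)) = 2*(-460133*(-1/149494)) = 2*(460133/149494) = 460133/74747 ≈ 6.1559)
(1/(-303035 - 22324) + O)/(254688 - 183444) = (1/(-303035 - 22324) + 460133/74747)/(254688 - 183444) = (1/(-325359) + 460133/74747)/71244 = (-1/325359 + 460133/74747)*(1/71244) = (149708338000/24319609173)*(1/71244) = 37427084500/433156558980303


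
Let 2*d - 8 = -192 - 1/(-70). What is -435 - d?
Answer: -48021/140 ≈ -343.01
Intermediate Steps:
d = -12879/140 (d = 4 + (-192 - 1/(-70))/2 = 4 + (-192 - 1*(-1/70))/2 = 4 + (-192 + 1/70)/2 = 4 + (½)*(-13439/70) = 4 - 13439/140 = -12879/140 ≈ -91.993)
-435 - d = -435 - 1*(-12879/140) = -435 + 12879/140 = -48021/140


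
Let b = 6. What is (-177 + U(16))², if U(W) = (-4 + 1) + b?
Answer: 30276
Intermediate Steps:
U(W) = 3 (U(W) = (-4 + 1) + 6 = -3 + 6 = 3)
(-177 + U(16))² = (-177 + 3)² = (-174)² = 30276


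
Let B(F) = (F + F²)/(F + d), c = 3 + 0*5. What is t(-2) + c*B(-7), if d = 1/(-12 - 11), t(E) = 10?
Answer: -71/9 ≈ -7.8889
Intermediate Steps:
c = 3 (c = 3 + 0 = 3)
d = -1/23 (d = 1/(-23) = -1/23 ≈ -0.043478)
B(F) = (F + F²)/(-1/23 + F) (B(F) = (F + F²)/(F - 1/23) = (F + F²)/(-1/23 + F))
t(-2) + c*B(-7) = 10 + 3*(23*(-7)*(1 - 7)/(-1 + 23*(-7))) = 10 + 3*(23*(-7)*(-6)/(-1 - 161)) = 10 + 3*(23*(-7)*(-6)/(-162)) = 10 + 3*(23*(-7)*(-1/162)*(-6)) = 10 + 3*(-161/27) = 10 - 161/9 = -71/9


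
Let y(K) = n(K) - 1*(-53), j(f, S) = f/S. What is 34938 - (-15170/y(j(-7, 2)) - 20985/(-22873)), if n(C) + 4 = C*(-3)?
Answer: 95788757611/2721887 ≈ 35192.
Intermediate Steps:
n(C) = -4 - 3*C (n(C) = -4 + C*(-3) = -4 - 3*C)
y(K) = 49 - 3*K (y(K) = (-4 - 3*K) - 1*(-53) = (-4 - 3*K) + 53 = 49 - 3*K)
34938 - (-15170/y(j(-7, 2)) - 20985/(-22873)) = 34938 - (-15170/(49 - (-21)/2) - 20985/(-22873)) = 34938 - (-15170/(49 - (-21)/2) - 20985*(-1/22873)) = 34938 - (-15170/(49 - 3*(-7/2)) + 20985/22873) = 34938 - (-15170/(49 + 21/2) + 20985/22873) = 34938 - (-15170/119/2 + 20985/22873) = 34938 - (-15170*2/119 + 20985/22873) = 34938 - (-30340/119 + 20985/22873) = 34938 - 1*(-691469605/2721887) = 34938 + 691469605/2721887 = 95788757611/2721887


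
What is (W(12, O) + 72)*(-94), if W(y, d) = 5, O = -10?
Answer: -7238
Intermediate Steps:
(W(12, O) + 72)*(-94) = (5 + 72)*(-94) = 77*(-94) = -7238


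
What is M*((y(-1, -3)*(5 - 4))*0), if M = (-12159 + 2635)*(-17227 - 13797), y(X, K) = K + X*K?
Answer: 0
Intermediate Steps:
y(X, K) = K + K*X
M = 295472576 (M = -9524*(-31024) = 295472576)
M*((y(-1, -3)*(5 - 4))*0) = 295472576*(((-3*(1 - 1))*(5 - 4))*0) = 295472576*((-3*0*1)*0) = 295472576*((0*1)*0) = 295472576*(0*0) = 295472576*0 = 0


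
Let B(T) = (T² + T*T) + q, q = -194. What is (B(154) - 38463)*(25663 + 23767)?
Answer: 433748250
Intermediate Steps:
B(T) = -194 + 2*T² (B(T) = (T² + T*T) - 194 = (T² + T²) - 194 = 2*T² - 194 = -194 + 2*T²)
(B(154) - 38463)*(25663 + 23767) = ((-194 + 2*154²) - 38463)*(25663 + 23767) = ((-194 + 2*23716) - 38463)*49430 = ((-194 + 47432) - 38463)*49430 = (47238 - 38463)*49430 = 8775*49430 = 433748250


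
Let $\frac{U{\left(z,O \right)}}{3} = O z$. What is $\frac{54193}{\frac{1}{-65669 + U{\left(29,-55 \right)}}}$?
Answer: $-3818113622$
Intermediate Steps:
$U{\left(z,O \right)} = 3 O z$
$\frac{54193}{\frac{1}{-65669 + U{\left(29,-55 \right)}}} = \frac{54193}{\frac{1}{-65669 + 3 \left(-55\right) 29}} = \frac{54193}{\frac{1}{-65669 - 4785}} = \frac{54193}{\frac{1}{-70454}} = \frac{54193}{- \frac{1}{70454}} = 54193 \left(-70454\right) = -3818113622$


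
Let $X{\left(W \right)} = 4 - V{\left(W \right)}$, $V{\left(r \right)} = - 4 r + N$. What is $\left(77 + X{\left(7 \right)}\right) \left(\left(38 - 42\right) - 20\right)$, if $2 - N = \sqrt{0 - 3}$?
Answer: $-2568 - 24 i \sqrt{3} \approx -2568.0 - 41.569 i$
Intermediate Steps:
$N = 2 - i \sqrt{3}$ ($N = 2 - \sqrt{0 - 3} = 2 - \sqrt{-3} = 2 - i \sqrt{3} \approx 2.0 - 1.732 i$)
$V{\left(r \right)} = 2 - 4 r - i \sqrt{3}$ ($V{\left(r \right)} = - 4 r + \left(2 - i \sqrt{3}\right) = 2 - 4 r - i \sqrt{3}$)
$X{\left(W \right)} = 2 + 4 W + i \sqrt{3}$ ($X{\left(W \right)} = 4 - \left(2 - 4 W - i \sqrt{3}\right) = 4 + \left(-2 + 4 W + i \sqrt{3}\right) = 2 + 4 W + i \sqrt{3}$)
$\left(77 + X{\left(7 \right)}\right) \left(\left(38 - 42\right) - 20\right) = \left(77 + \left(2 + 4 \cdot 7 + i \sqrt{3}\right)\right) \left(\left(38 - 42\right) - 20\right) = \left(77 + \left(2 + 28 + i \sqrt{3}\right)\right) \left(-4 - 20\right) = \left(77 + \left(30 + i \sqrt{3}\right)\right) \left(-24\right) = \left(107 + i \sqrt{3}\right) \left(-24\right) = -2568 - 24 i \sqrt{3}$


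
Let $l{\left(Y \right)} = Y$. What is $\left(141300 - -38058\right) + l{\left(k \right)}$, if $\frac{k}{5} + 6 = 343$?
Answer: $181043$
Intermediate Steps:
$k = 1685$ ($k = -30 + 5 \cdot 343 = -30 + 1715 = 1685$)
$\left(141300 - -38058\right) + l{\left(k \right)} = \left(141300 - -38058\right) + 1685 = \left(141300 + 38058\right) + 1685 = 179358 + 1685 = 181043$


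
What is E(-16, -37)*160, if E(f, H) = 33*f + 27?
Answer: -80160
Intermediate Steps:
E(f, H) = 27 + 33*f
E(-16, -37)*160 = (27 + 33*(-16))*160 = (27 - 528)*160 = -501*160 = -80160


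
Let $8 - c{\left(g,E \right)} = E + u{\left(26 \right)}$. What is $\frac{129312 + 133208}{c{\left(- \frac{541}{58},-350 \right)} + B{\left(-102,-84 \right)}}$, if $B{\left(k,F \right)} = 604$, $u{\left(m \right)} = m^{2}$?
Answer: $\frac{131260}{143} \approx 917.9$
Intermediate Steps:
$c{\left(g,E \right)} = -668 - E$ ($c{\left(g,E \right)} = 8 - \left(E + 26^{2}\right) = 8 - \left(E + 676\right) = 8 - \left(676 + E\right) = -668 - E$)
$\frac{129312 + 133208}{c{\left(- \frac{541}{58},-350 \right)} + B{\left(-102,-84 \right)}} = \frac{129312 + 133208}{\left(-668 - -350\right) + 604} = \frac{262520}{\left(-668 + 350\right) + 604} = \frac{262520}{-318 + 604} = \frac{262520}{286} = 262520 \cdot \frac{1}{286} = \frac{131260}{143}$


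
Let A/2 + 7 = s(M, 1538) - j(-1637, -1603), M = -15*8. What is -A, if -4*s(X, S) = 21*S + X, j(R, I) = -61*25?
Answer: 13053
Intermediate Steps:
j(R, I) = -1525
M = -120
s(X, S) = -21*S/4 - X/4 (s(X, S) = -(21*S + X)/4 = -(X + 21*S)/4 = -21*S/4 - X/4)
A = -13053 (A = -14 + 2*((-21/4*1538 - ¼*(-120)) - 1*(-1525)) = -14 + 2*((-16149/2 + 30) + 1525) = -14 + 2*(-16089/2 + 1525) = -14 + 2*(-13039/2) = -14 - 13039 = -13053)
-A = -1*(-13053) = 13053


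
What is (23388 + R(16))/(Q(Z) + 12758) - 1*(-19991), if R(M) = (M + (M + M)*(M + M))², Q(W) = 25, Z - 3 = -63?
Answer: 256649941/12783 ≈ 20077.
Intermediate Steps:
Z = -60 (Z = 3 - 63 = -60)
R(M) = (M + 4*M²)² (R(M) = (M + (2*M)*(2*M))² = (M + 4*M²)²)
(23388 + R(16))/(Q(Z) + 12758) - 1*(-19991) = (23388 + 16²*(1 + 4*16)²)/(25 + 12758) - 1*(-19991) = (23388 + 256*(1 + 64)²)/12783 + 19991 = (23388 + 256*65²)*(1/12783) + 19991 = (23388 + 256*4225)*(1/12783) + 19991 = (23388 + 1081600)*(1/12783) + 19991 = 1104988*(1/12783) + 19991 = 1104988/12783 + 19991 = 256649941/12783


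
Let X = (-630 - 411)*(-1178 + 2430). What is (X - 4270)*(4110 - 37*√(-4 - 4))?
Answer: -5374244220 + 96762548*I*√2 ≈ -5.3742e+9 + 1.3684e+8*I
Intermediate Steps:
X = -1303332 (X = -1041*1252 = -1303332)
(X - 4270)*(4110 - 37*√(-4 - 4)) = (-1303332 - 4270)*(4110 - 37*√(-4 - 4)) = -1307602*(4110 - 74*I*√2) = -5374244220 + 96762548*I*√2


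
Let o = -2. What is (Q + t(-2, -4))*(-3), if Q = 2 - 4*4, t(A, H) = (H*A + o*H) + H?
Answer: 6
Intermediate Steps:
t(A, H) = -H + A*H (t(A, H) = (H*A - 2*H) + H = (A*H - 2*H) + H = (-2*H + A*H) + H = -H + A*H)
Q = -14 (Q = 2 - 16 = -14)
(Q + t(-2, -4))*(-3) = (-14 - 4*(-1 - 2))*(-3) = (-14 - 4*(-3))*(-3) = (-14 + 12)*(-3) = -2*(-3) = 6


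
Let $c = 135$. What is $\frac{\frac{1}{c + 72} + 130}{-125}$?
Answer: $- \frac{26911}{25875} \approx -1.04$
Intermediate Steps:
$\frac{\frac{1}{c + 72} + 130}{-125} = \frac{\frac{1}{135 + 72} + 130}{-125} = - \frac{\frac{1}{207} + 130}{125} = \left(- \frac{1}{125}\right) \frac{26911}{207} = - \frac{26911}{25875}$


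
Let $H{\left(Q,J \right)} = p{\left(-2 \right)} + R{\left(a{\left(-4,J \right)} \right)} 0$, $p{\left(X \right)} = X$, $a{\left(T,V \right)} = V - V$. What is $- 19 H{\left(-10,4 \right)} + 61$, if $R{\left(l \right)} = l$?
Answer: $99$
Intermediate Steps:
$a{\left(T,V \right)} = 0$
$H{\left(Q,J \right)} = -2$ ($H{\left(Q,J \right)} = -2 + 0 \cdot 0 = -2 + 0 = -2$)
$- 19 H{\left(-10,4 \right)} + 61 = \left(-19\right) \left(-2\right) + 61 = 38 + 61 = 99$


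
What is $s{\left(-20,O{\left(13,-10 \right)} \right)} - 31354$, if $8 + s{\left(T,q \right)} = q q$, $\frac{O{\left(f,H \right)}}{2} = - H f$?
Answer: $36238$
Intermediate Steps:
$O{\left(f,H \right)} = - 2 H f$ ($O{\left(f,H \right)} = 2 \left(- H f\right) = - 2 H f$)
$s{\left(T,q \right)} = -8 + q^{2}$ ($s{\left(T,q \right)} = -8 + q q = -8 + q^{2}$)
$s{\left(-20,O{\left(13,-10 \right)} \right)} - 31354 = \left(-8 + \left(\left(-2\right) \left(-10\right) 13\right)^{2}\right) - 31354 = \left(-8 + 260^{2}\right) - 31354 = \left(-8 + 67600\right) - 31354 = 67592 - 31354 = 36238$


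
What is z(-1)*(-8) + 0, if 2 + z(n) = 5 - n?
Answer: -32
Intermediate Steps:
z(n) = 3 - n (z(n) = -2 + (5 - n) = 3 - n)
z(-1)*(-8) + 0 = (3 - 1*(-1))*(-8) + 0 = (3 + 1)*(-8) + 0 = 4*(-8) + 0 = -32 + 0 = -32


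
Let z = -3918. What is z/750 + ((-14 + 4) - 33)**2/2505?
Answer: -280928/62625 ≈ -4.4859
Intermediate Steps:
z/750 + ((-14 + 4) - 33)**2/2505 = -3918/750 + ((-14 + 4) - 33)**2/2505 = -3918*1/750 + (-10 - 33)**2*(1/2505) = -653/125 + (-43)**2*(1/2505) = -653/125 + 1849*(1/2505) = -653/125 + 1849/2505 = -280928/62625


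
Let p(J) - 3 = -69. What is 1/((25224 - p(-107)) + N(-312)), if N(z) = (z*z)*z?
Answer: -1/30346038 ≈ -3.2953e-8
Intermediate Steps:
p(J) = -66 (p(J) = 3 - 69 = -66)
N(z) = z³ (N(z) = z²*z = z³)
1/((25224 - p(-107)) + N(-312)) = 1/((25224 - 1*(-66)) + (-312)³) = 1/((25224 + 66) - 30371328) = 1/(25290 - 30371328) = 1/(-30346038) = -1/30346038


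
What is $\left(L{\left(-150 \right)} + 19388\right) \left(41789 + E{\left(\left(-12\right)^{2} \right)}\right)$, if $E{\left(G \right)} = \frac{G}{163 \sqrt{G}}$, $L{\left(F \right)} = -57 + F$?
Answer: $\frac{130653664039}{163} \approx 8.0156 \cdot 10^{8}$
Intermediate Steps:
$E{\left(G \right)} = \frac{\sqrt{G}}{163}$ ($E{\left(G \right)} = G \frac{1}{163 \sqrt{G}} = \frac{\sqrt{G}}{163}$)
$\left(L{\left(-150 \right)} + 19388\right) \left(41789 + E{\left(\left(-12\right)^{2} \right)}\right) = \left(\left(-57 - 150\right) + 19388\right) \left(41789 + \frac{\sqrt{\left(-12\right)^{2}}}{163}\right) = \left(-207 + 19388\right) \left(41789 + \frac{\sqrt{144}}{163}\right) = 19181 \left(41789 + \frac{1}{163} \cdot 12\right) = 19181 \left(41789 + \frac{12}{163}\right) = 19181 \cdot \frac{6811619}{163} = \frac{130653664039}{163}$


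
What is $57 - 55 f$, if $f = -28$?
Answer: $1597$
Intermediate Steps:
$57 - 55 f = 57 - -1540 = 57 + 1540 = 1597$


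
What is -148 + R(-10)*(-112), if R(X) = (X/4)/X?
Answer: -176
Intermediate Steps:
R(X) = ¼ (R(X) = (X*(¼))/X = (X/4)/X = ¼)
-148 + R(-10)*(-112) = -148 + (¼)*(-112) = -148 - 28 = -176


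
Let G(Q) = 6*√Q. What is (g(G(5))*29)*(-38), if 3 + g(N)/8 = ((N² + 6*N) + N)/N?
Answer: -35264 - 52896*√5 ≈ -1.5354e+5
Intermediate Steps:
g(N) = -24 + 8*(N² + 7*N)/N (g(N) = -24 + 8*(((N² + 6*N) + N)/N) = -24 + 8*((N² + 7*N)/N) = -24 + 8*(N² + 7*N)/N)
(g(G(5))*29)*(-38) = ((32 + 8*(6*√5))*29)*(-38) = ((32 + 48*√5)*29)*(-38) = (928 + 1392*√5)*(-38) = -35264 - 52896*√5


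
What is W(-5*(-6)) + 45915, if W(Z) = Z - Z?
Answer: 45915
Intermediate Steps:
W(Z) = 0
W(-5*(-6)) + 45915 = 0 + 45915 = 45915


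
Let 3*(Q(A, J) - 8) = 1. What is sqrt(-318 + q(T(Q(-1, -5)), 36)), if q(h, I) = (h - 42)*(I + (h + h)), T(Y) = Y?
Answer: 2*I*sqrt(4705)/3 ≈ 45.729*I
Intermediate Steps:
Q(A, J) = 25/3 (Q(A, J) = 8 + (1/3)*1 = 8 + 1/3 = 25/3)
q(h, I) = (-42 + h)*(I + 2*h)
sqrt(-318 + q(T(Q(-1, -5)), 36)) = sqrt(-318 + (-84*25/3 - 42*36 + 2*(25/3)**2 + 36*(25/3))) = sqrt(-318 + (-700 - 1512 + 2*(625/9) + 300)) = sqrt(-318 + (-700 - 1512 + 1250/9 + 300)) = sqrt(-318 - 15958/9) = sqrt(-18820/9) = 2*I*sqrt(4705)/3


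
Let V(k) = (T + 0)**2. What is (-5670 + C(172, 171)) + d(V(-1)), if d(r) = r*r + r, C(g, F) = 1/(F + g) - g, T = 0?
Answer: -2003805/343 ≈ -5842.0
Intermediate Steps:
V(k) = 0 (V(k) = (0 + 0)**2 = 0**2 = 0)
d(r) = r + r**2 (d(r) = r**2 + r = r + r**2)
(-5670 + C(172, 171)) + d(V(-1)) = (-5670 + (1 - 1*172**2 - 1*171*172)/(171 + 172)) + 0*(1 + 0) = (-5670 + (1 - 1*29584 - 29412)/343) + 0*1 = (-5670 + (1 - 29584 - 29412)/343) + 0 = (-5670 + (1/343)*(-58995)) + 0 = (-5670 - 58995/343) + 0 = -2003805/343 + 0 = -2003805/343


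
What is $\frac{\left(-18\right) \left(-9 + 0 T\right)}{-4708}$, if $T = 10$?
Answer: $- \frac{81}{2354} \approx -0.03441$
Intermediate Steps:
$\frac{\left(-18\right) \left(-9 + 0 T\right)}{-4708} = \frac{\left(-18\right) \left(-9 + 0 \cdot 10\right)}{-4708} = - 18 \left(-9 + 0\right) \left(- \frac{1}{4708}\right) = \left(-18\right) \left(-9\right) \left(- \frac{1}{4708}\right) = 162 \left(- \frac{1}{4708}\right) = - \frac{81}{2354}$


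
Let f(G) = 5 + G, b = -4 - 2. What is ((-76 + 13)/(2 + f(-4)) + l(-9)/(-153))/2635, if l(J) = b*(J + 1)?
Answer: -1087/134385 ≈ -0.0080887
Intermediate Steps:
b = -6
l(J) = -6 - 6*J (l(J) = -6*(J + 1) = -6*(1 + J) = -6 - 6*J)
((-76 + 13)/(2 + f(-4)) + l(-9)/(-153))/2635 = ((-76 + 13)/(2 + (5 - 4)) + (-6 - 6*(-9))/(-153))/2635 = (-63/(2 + 1) - (-6 + 54)/153)*(1/2635) = (-63/3 - 1/153*48)*(1/2635) = (-63*⅓ - 16/51)*(1/2635) = (-21 - 16/51)*(1/2635) = -1087/51*1/2635 = -1087/134385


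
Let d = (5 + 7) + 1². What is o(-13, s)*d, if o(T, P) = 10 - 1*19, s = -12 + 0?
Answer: -117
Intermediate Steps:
s = -12
o(T, P) = -9 (o(T, P) = 10 - 19 = -9)
d = 13 (d = 12 + 1 = 13)
o(-13, s)*d = -9*13 = -117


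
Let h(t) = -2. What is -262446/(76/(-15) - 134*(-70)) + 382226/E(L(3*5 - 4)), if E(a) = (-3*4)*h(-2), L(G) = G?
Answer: 197263487/12408 ≈ 15898.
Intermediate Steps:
E(a) = 24 (E(a) = -3*4*(-2) = -12*(-2) = 24)
-262446/(76/(-15) - 134*(-70)) + 382226/E(L(3*5 - 4)) = -262446/(76/(-15) - 134*(-70)) + 382226/24 = -262446/(76*(-1/15) + 9380) + 382226*(1/24) = -262446/(-76/15 + 9380) + 191113/12 = -262446/140624/15 + 191113/12 = -262446*15/140624 + 191113/12 = -115785/4136 + 191113/12 = 197263487/12408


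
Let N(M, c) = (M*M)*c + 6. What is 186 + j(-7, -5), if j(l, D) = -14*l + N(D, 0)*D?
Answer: 254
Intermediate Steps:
N(M, c) = 6 + c*M² (N(M, c) = M²*c + 6 = c*M² + 6 = 6 + c*M²)
j(l, D) = -14*l + 6*D (j(l, D) = -14*l + (6 + 0*D²)*D = -14*l + (6 + 0)*D = -14*l + 6*D)
186 + j(-7, -5) = 186 + (-14*(-7) + 6*(-5)) = 186 + (98 - 30) = 186 + 68 = 254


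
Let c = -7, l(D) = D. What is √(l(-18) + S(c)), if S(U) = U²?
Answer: √31 ≈ 5.5678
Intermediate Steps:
√(l(-18) + S(c)) = √(-18 + (-7)²) = √(-18 + 49) = √31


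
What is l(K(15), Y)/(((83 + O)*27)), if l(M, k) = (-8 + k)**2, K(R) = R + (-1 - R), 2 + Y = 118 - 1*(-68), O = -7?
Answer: 7744/513 ≈ 15.096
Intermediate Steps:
Y = 184 (Y = -2 + (118 - 1*(-68)) = -2 + (118 + 68) = -2 + 186 = 184)
K(R) = -1 (K(R) = R + (-1 - R) = -1)
l(K(15), Y)/(((83 + O)*27)) = (-8 + 184)**2/(((83 - 7)*27)) = 176**2/((76*27)) = 30976/2052 = 30976*(1/2052) = 7744/513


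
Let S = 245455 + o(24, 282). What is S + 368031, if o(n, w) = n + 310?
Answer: 613820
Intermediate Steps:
o(n, w) = 310 + n
S = 245789 (S = 245455 + (310 + 24) = 245455 + 334 = 245789)
S + 368031 = 245789 + 368031 = 613820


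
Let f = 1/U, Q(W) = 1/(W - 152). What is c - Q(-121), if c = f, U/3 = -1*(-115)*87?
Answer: 10096/2731365 ≈ 0.0036963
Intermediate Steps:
U = 30015 (U = 3*(-1*(-115)*87) = 3*(115*87) = 3*10005 = 30015)
Q(W) = 1/(-152 + W)
f = 1/30015 ≈ 3.3317e-5
c = 1/30015 ≈ 3.3317e-5
c - Q(-121) = 1/30015 - 1/(-152 - 121) = 1/30015 - 1/(-273) = 1/30015 - 1*(-1/273) = 1/30015 + 1/273 = 10096/2731365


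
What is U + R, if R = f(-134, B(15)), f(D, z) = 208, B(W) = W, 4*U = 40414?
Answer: 20623/2 ≈ 10312.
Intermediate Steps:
U = 20207/2 (U = (¼)*40414 = 20207/2 ≈ 10104.)
R = 208
U + R = 20207/2 + 208 = 20623/2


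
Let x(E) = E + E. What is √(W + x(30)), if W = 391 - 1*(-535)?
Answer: √986 ≈ 31.401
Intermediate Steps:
x(E) = 2*E
W = 926 (W = 391 + 535 = 926)
√(W + x(30)) = √(926 + 2*30) = √(926 + 60) = √986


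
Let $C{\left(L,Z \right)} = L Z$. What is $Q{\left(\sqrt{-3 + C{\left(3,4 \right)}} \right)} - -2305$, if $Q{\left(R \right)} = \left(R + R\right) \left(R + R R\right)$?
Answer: $2377$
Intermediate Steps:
$Q{\left(R \right)} = 2 R \left(R + R^{2}\right)$
$Q{\left(\sqrt{-3 + C{\left(3,4 \right)}} \right)} - -2305 = 2 \left(\sqrt{-3 + 3 \cdot 4}\right)^{2} \left(1 + \sqrt{-3 + 3 \cdot 4}\right) - -2305 = 2 \left(\sqrt{-3 + 12}\right)^{2} \left(1 + \sqrt{-3 + 12}\right) + 2305 = 2 \left(\sqrt{9}\right)^{2} \left(1 + \sqrt{9}\right) + 2305 = 2 \cdot 3^{2} \left(1 + 3\right) + 2305 = 2 \cdot 9 \cdot 4 + 2305 = 72 + 2305 = 2377$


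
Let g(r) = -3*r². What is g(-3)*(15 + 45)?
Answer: -1620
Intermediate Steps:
g(-3)*(15 + 45) = (-3*(-3)²)*(15 + 45) = -3*9*60 = -27*60 = -1620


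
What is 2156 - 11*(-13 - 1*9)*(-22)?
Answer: -3168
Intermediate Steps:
2156 - 11*(-13 - 1*9)*(-22) = 2156 - 11*(-13 - 9)*(-22) = 2156 - 11*(-22)*(-22) = 2156 - (-242)*(-22) = 2156 - 1*5324 = 2156 - 5324 = -3168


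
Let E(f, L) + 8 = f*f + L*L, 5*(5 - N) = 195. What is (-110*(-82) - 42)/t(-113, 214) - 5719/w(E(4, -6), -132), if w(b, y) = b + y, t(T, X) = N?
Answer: -297809/1496 ≈ -199.07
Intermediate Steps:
N = -34 (N = 5 - ⅕*195 = 5 - 39 = -34)
t(T, X) = -34
E(f, L) = -8 + L² + f² (E(f, L) = -8 + (f*f + L*L) = -8 + (f² + L²) = -8 + (L² + f²) = -8 + L² + f²)
(-110*(-82) - 42)/t(-113, 214) - 5719/w(E(4, -6), -132) = (-110*(-82) - 42)/(-34) - 5719/((-8 + (-6)² + 4²) - 132) = (9020 - 42)*(-1/34) - 5719/((-8 + 36 + 16) - 132) = 8978*(-1/34) - 5719/(44 - 132) = -4489/17 - 5719/(-88) = -4489/17 - 5719*(-1/88) = -4489/17 + 5719/88 = -297809/1496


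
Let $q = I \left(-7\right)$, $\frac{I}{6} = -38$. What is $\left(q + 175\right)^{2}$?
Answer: $3136441$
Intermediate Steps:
$I = -228$ ($I = 6 \left(-38\right) = -228$)
$q = 1596$ ($q = \left(-228\right) \left(-7\right) = 1596$)
$\left(q + 175\right)^{2} = \left(1596 + 175\right)^{2} = 1771^{2} = 3136441$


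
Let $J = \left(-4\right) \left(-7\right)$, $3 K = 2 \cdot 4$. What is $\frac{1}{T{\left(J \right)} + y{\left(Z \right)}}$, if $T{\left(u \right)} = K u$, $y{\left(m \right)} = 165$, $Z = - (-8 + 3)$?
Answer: $\frac{3}{719} \approx 0.0041725$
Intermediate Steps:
$Z = 5$ ($Z = \left(-1\right) \left(-5\right) = 5$)
$K = \frac{8}{3}$ ($K = \frac{2 \cdot 4}{3} = \frac{1}{3} \cdot 8 = \frac{8}{3} \approx 2.6667$)
$J = 28$
$T{\left(u \right)} = \frac{8 u}{3}$
$\frac{1}{T{\left(J \right)} + y{\left(Z \right)}} = \frac{1}{\frac{8}{3} \cdot 28 + 165} = \frac{1}{\frac{224}{3} + 165} = \frac{1}{\frac{719}{3}} = \frac{3}{719}$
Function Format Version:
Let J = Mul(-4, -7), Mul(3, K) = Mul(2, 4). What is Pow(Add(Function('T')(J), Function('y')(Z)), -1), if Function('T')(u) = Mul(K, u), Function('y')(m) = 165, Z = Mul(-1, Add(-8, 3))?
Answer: Rational(3, 719) ≈ 0.0041725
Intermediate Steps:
Z = 5 (Z = Mul(-1, -5) = 5)
K = Rational(8, 3) (K = Mul(Rational(1, 3), Mul(2, 4)) = Mul(Rational(1, 3), 8) = Rational(8, 3) ≈ 2.6667)
J = 28
Function('T')(u) = Mul(Rational(8, 3), u)
Pow(Add(Function('T')(J), Function('y')(Z)), -1) = Pow(Add(Mul(Rational(8, 3), 28), 165), -1) = Pow(Add(Rational(224, 3), 165), -1) = Pow(Rational(719, 3), -1) = Rational(3, 719)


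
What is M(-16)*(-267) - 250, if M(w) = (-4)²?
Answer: -4522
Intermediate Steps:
M(w) = 16
M(-16)*(-267) - 250 = 16*(-267) - 250 = -4272 - 250 = -4522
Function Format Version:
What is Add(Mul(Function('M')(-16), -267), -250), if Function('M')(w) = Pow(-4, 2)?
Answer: -4522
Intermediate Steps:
Function('M')(w) = 16
Add(Mul(Function('M')(-16), -267), -250) = Add(Mul(16, -267), -250) = Add(-4272, -250) = -4522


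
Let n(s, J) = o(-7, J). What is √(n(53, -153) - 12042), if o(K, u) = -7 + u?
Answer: I*√12202 ≈ 110.46*I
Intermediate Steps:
n(s, J) = -7 + J
√(n(53, -153) - 12042) = √((-7 - 153) - 12042) = √(-160 - 12042) = √(-12202) = I*√12202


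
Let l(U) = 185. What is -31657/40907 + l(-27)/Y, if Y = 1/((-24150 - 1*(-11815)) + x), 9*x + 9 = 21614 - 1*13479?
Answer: -778643144668/368163 ≈ -2.1149e+6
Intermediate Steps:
x = 8126/9 (x = -1 + (21614 - 1*13479)/9 = -1 + (21614 - 13479)/9 = -1 + (⅑)*8135 = -1 + 8135/9 = 8126/9 ≈ 902.89)
Y = -9/102889 (Y = 1/((-24150 - 1*(-11815)) + 8126/9) = 1/((-24150 + 11815) + 8126/9) = 1/(-12335 + 8126/9) = 1/(-102889/9) = -9/102889 ≈ -8.7473e-5)
-31657/40907 + l(-27)/Y = -31657/40907 + 185/(-9/102889) = -31657*1/40907 + 185*(-102889/9) = -31657/40907 - 19034465/9 = -778643144668/368163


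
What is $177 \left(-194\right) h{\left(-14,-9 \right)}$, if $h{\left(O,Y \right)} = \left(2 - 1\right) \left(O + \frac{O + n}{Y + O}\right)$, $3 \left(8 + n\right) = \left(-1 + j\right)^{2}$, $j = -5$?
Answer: $\frac{10713456}{23} \approx 4.658 \cdot 10^{5}$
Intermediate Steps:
$n = 4$ ($n = -8 + \frac{\left(-1 - 5\right)^{2}}{3} = -8 + \frac{\left(-6\right)^{2}}{3} = -8 + \frac{1}{3} \cdot 36 = -8 + 12 = 4$)
$h{\left(O,Y \right)} = O + \frac{4 + O}{O + Y}$ ($h{\left(O,Y \right)} = \left(2 - 1\right) \left(O + \frac{O + 4}{Y + O}\right) = 1 \left(O + \frac{4 + O}{O + Y}\right) = O + \frac{4 + O}{O + Y}$)
$177 \left(-194\right) h{\left(-14,-9 \right)} = 177 \left(-194\right) \frac{4 - 14 + \left(-14\right)^{2} - -126}{-14 - 9} = - 34338 \frac{4 - 14 + 196 + 126}{-23} = - 34338 \left(\left(- \frac{1}{23}\right) 312\right) = \left(-34338\right) \left(- \frac{312}{23}\right) = \frac{10713456}{23}$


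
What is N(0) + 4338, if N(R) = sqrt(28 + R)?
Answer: 4338 + 2*sqrt(7) ≈ 4343.3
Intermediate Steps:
N(0) + 4338 = sqrt(28 + 0) + 4338 = sqrt(28) + 4338 = 2*sqrt(7) + 4338 = 4338 + 2*sqrt(7)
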